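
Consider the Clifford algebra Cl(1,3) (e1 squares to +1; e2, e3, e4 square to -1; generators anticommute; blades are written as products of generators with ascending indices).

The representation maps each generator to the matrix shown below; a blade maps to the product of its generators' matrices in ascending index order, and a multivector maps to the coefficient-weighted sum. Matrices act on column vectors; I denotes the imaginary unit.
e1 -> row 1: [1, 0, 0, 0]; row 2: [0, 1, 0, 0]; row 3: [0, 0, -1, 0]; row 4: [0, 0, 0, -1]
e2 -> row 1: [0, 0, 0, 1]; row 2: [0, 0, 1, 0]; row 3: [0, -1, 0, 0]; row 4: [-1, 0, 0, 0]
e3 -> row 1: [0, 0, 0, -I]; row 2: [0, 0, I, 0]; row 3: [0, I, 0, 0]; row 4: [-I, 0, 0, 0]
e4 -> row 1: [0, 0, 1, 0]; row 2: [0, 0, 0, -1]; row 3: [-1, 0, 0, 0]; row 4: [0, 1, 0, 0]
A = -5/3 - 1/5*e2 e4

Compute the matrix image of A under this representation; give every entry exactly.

Bivector images (products of the table entries): rho(e2 e4) = rho(e2)rho(e4) = row 1: [0, 1, 0, 0]; row 2: [-1, 0, 0, 0]; row 3: [0, 0, 0, 1]; row 4: [0, 0, -1, 0].
M = (-5/3)*1 + (-1/5)*rho(e2 e4), summed entrywise (1 is the identity matrix):
Answer: row 1: [-5/3, -1/5, 0, 0]; row 2: [1/5, -5/3, 0, 0]; row 3: [0, 0, -5/3, -1/5]; row 4: [0, 0, 1/5, -5/3]


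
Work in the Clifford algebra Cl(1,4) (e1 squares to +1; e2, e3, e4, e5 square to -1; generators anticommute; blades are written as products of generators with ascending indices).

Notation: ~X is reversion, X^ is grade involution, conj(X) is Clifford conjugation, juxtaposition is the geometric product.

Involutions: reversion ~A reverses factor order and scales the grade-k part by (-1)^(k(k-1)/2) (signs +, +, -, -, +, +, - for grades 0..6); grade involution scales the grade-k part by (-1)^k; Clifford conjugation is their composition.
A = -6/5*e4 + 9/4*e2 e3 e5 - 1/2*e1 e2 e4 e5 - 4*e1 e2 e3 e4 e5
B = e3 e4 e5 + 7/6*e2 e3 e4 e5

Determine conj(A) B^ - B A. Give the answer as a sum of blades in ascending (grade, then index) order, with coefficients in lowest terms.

first term: 14/3*e1 - 21/8*e4 - 4*e1 e2 - 7/12*e1 e3 - 9/4*e2 e4 - 6/5*e3 e5 - 1/2*e1 e2 e3 - 7/5*e2 e3 e5
second term: -14/3*e1 + 21/8*e4 - 4*e1 e2 + 7/12*e1 e3 - 9/4*e2 e4 - 6/5*e3 e5 + 1/2*e1 e2 e3 - 7/5*e2 e3 e5
Answer: 28/3*e1 - 21/4*e4 - 7/6*e1 e3 - e1 e2 e3


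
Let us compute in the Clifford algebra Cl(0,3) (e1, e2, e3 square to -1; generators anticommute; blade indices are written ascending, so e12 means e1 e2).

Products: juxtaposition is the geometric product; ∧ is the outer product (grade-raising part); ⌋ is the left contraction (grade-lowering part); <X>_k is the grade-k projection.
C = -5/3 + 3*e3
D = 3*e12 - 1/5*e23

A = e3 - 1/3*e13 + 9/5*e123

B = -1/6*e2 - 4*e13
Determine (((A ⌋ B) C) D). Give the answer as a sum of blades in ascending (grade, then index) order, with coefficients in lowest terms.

step 1: -4/3 - 4*e1
step 2: 20/9 + 20/3*e1 - 4*e3 - 12*e13
step 3: -96/5*e2 + 136/15*e12 + 320/9*e23 - 40/3*e123
Answer: -96/5*e2 + 136/15*e12 + 320/9*e23 - 40/3*e123


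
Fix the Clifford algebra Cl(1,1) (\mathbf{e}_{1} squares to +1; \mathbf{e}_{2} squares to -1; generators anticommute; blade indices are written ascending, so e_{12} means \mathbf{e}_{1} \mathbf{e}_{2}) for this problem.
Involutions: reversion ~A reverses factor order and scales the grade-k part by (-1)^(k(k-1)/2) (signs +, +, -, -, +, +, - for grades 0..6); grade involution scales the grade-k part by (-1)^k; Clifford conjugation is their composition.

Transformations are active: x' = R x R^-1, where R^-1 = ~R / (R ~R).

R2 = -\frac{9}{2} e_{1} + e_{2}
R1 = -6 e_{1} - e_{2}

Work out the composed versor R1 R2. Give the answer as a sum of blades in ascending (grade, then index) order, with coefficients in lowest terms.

Distribute over the terms of R1 (each basis-blade product reordered to ascending indices, repeated generators contracted through their squares):
(-6 e_{1}) R2 = 27 - 6 e_{12}
(-e_{2}) R2 = 1 - \frac{9}{2} e_{12}
Summing the partial products and collecting blades:
Answer: 28 - \frac{21}{2} e_{12}


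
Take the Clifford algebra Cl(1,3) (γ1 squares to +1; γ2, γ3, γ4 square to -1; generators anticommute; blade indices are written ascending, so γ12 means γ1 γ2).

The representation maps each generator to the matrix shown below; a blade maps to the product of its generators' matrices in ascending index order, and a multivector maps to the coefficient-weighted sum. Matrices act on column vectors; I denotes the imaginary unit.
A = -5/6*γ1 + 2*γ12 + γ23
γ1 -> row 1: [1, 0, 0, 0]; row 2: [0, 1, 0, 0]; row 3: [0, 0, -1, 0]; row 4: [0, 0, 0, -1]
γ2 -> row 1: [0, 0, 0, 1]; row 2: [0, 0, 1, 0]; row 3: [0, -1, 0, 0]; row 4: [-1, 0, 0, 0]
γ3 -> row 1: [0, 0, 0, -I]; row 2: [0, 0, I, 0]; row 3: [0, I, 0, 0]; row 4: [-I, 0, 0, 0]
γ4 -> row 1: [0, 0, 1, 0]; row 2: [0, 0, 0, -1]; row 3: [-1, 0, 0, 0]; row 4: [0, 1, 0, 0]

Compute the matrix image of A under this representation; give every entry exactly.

Bivector images (products of the table entries): rho(γ12) = rho(γ1)rho(γ2) = row 1: [0, 0, 0, 1]; row 2: [0, 0, 1, 0]; row 3: [0, 1, 0, 0]; row 4: [1, 0, 0, 0]; rho(γ23) = rho(γ2)rho(γ3) = row 1: [-I, 0, 0, 0]; row 2: [0, I, 0, 0]; row 3: [0, 0, -I, 0]; row 4: [0, 0, 0, I].
M = (-5/6)*rho(γ1) + (2)*rho(γ12) + (1)*rho(γ23), summed entrywise:
Answer: row 1: [-5/6 - I, 0, 0, 2]; row 2: [0, -5/6 + I, 2, 0]; row 3: [0, 2, 5/6 - I, 0]; row 4: [2, 0, 0, 5/6 + I]


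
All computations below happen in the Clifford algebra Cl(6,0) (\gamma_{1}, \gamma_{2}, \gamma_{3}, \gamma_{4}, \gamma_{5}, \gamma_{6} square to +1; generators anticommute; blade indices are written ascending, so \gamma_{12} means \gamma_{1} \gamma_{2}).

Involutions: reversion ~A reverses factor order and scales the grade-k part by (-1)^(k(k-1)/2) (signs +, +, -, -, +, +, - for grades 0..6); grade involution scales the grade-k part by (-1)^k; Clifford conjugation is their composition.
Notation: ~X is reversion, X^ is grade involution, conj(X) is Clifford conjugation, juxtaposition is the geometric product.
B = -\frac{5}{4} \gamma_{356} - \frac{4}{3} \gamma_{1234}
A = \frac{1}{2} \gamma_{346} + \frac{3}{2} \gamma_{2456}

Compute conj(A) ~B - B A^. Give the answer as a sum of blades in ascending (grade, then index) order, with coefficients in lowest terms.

first term: -\frac{5}{8} \gamma_{45} + \frac{2}{3} \gamma_{126} + \frac{15}{8} \gamma_{234} - 2 \gamma_{1356}
second term: \frac{5}{8} \gamma_{45} - \frac{2}{3} \gamma_{126} - \frac{15}{8} \gamma_{234} - 2 \gamma_{1356}
Answer: -\frac{5}{4} \gamma_{45} + \frac{4}{3} \gamma_{126} + \frac{15}{4} \gamma_{234}


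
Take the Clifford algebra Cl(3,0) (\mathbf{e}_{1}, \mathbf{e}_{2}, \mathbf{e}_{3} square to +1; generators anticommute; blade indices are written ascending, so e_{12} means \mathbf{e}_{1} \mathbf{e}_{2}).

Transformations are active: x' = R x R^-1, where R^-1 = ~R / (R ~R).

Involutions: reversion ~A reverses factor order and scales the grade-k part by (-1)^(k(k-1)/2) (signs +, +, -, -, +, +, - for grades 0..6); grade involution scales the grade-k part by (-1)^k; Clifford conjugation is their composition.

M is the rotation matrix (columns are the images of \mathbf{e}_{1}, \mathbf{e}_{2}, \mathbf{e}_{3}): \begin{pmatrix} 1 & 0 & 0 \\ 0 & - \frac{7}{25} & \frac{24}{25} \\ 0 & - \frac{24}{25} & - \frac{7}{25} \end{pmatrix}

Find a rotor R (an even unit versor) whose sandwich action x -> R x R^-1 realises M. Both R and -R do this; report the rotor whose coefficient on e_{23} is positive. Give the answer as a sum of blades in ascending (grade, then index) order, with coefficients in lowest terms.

Method: write R = a + b12*e_{12} + b13*e_{13} + b23*e_{23} with a^2 + b12^2 + b13^2 + b23^2 = 1 (so R^-1 = ~R). Expanding the columns R e_j ~R gives tr M = 4a^2 - 1 and, from the antisymmetric part, M21 - M12 = -4a*b12, M13 - M31 = 4a*b13, M32 - M23 = -4a*b23.
Here tr M = \frac{11}{25}, so a^2 = (1 + tr M)/4 = \frac{9}{25} and a = ±\frac{3}{5}. Taking a = \frac{3}{5}: M21 - M12 = 0, M13 - M31 = 0, M32 - M23 = -\frac{48}{25}, giving b12 = 0, b13 = 0, b23 = \frac{4}{5}, i.e. R = \frac{3}{5} + \frac{4}{5} e_{23}.
Its e_{23} coefficient is already positive.
Answer: \frac{3}{5} + \frac{4}{5} e_{23}. Uniqueness: Spin(3) -> SO(3) maps R and -R to the same rotation of trace \frac{11}{25}; fixing the sign of the e_{23} coefficient removes the ambiguity.


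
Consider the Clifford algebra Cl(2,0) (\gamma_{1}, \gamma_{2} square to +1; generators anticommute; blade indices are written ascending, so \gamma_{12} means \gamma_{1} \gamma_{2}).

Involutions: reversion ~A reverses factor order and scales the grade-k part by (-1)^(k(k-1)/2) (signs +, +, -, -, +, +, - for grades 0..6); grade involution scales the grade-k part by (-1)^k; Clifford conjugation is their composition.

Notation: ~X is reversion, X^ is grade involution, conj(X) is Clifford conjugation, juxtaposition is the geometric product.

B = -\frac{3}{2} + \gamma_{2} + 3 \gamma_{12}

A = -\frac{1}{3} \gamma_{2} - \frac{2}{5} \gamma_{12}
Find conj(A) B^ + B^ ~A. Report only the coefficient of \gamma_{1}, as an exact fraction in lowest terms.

first term: -\frac{23}{15} - \frac{7}{5} \gamma_{1} - \frac{1}{2} \gamma_{2} - \frac{3}{5} \gamma_{12}
second term: -\frac{13}{15} - \frac{3}{5} \gamma_{1} + \frac{1}{2} \gamma_{2} - \frac{3}{5} \gamma_{12}
Answer: -2


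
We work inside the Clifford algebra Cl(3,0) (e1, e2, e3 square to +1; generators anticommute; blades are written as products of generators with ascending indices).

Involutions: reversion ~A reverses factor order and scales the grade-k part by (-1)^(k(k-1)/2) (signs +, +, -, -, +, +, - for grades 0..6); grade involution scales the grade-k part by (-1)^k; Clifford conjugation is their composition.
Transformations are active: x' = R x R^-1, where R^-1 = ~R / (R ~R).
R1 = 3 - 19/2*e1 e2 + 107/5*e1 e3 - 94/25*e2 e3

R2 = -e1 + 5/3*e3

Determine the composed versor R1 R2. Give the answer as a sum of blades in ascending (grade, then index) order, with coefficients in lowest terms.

Distribute over the terms of R2 (each basis-blade product reordered to ascending indices, repeated generators contracted through their squares):
R1 (-e1) = -3*e1 - 19/2*e2 + 107/5*e3 + 94/25*e1 e2 e3
R1 (5/3*e3) = 107/3*e1 - 94/15*e2 + 5*e3 - 95/6*e1 e2 e3
Summing the partial products and collecting blades:
Answer: 98/3*e1 - 473/30*e2 + 132/5*e3 - 1811/150*e1 e2 e3


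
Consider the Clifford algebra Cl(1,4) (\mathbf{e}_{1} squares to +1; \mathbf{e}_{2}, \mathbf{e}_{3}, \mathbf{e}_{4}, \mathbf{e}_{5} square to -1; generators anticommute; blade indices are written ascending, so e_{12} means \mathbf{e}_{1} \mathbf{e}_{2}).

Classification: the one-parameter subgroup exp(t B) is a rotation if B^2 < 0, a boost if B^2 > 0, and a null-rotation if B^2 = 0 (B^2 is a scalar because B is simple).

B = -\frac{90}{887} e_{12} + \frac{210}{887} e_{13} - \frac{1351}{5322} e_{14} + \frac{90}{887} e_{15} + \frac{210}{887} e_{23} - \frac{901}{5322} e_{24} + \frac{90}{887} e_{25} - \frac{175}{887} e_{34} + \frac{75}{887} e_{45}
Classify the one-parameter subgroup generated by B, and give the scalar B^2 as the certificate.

B^2 term by term: the squares give (-\frac{90}{887})^2*(e_{12})^2 + (\frac{210}{887})^2*(e_{13})^2 + (-\frac{1351}{5322})^2*(e_{14})^2 + (\frac{90}{887})^2*(e_{15})^2 + (\frac{210}{887})^2*(e_{23})^2 + (-\frac{901}{5322})^2*(e_{24})^2 + (\frac{90}{887})^2*(e_{25})^2 + (-\frac{175}{887})^2*(e_{34})^2 + (\frac{75}{887})^2*(e_{45})^2 = \frac{8100}{786769}*(+1) + \frac{44100}{786769}*(+1) + \frac{1825201}{28323684}*(+1) + \frac{8100}{786769}*(+1) + \frac{44100}{786769}*(-1) + \frac{811801}{28323684}*(-1) + \frac{8100}{786769}*(-1) + \frac{30625}{786769}*(-1) + \frac{5625}{786769}*(-1) = 0 (each basis 2-blade squares to minus the product of its generators' squares); cross terms between blades sharing an index anticommute and cancel; the commuting (index-disjoint) pairs give grade-4 terms 2*c*c'*(blade product), which cancel blade by blade — e_{1234}: \frac{31500}{786769} + \frac{63070}{786769} - \frac{94570}{786769} = 0; e_{1235}: -\frac{37800}{786769} + \frac{37800}{786769} = 0; e_{1245}: -\frac{13500}{786769} + \frac{40530}{786769} - \frac{27030}{786769} = 0; e_{1345}: \frac{31500}{786769} - \frac{31500}{786769} = 0; e_{2345}: \frac{31500}{786769} - \frac{31500}{786769} = 0 — confirming B is simple. So B^2 = 0.
Answer: null-rotation, certificate B^2 = 0. Certificate logic: 0 is a conjugation-invariant scalar, so its sign fixes rotation versus boost versus null-rotation outright.


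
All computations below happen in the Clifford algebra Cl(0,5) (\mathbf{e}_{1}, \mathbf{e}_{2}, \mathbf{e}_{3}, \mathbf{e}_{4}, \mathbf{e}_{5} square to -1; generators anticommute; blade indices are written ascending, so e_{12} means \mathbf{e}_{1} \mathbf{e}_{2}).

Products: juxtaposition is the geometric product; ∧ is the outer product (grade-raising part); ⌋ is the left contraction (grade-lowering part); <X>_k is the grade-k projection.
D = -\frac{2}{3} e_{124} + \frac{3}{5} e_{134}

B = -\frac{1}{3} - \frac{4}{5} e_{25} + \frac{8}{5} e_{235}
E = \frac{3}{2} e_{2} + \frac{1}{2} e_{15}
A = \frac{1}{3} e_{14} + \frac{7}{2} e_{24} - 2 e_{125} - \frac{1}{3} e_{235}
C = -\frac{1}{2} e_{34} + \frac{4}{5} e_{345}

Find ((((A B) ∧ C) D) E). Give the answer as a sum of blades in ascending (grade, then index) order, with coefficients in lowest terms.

step 1: -\frac{8}{15} - \frac{8}{5} e_{1} + \frac{4}{15} e_{3} - \frac{16}{5} e_{13} - \frac{1}{9} e_{14} - \frac{7}{6} e_{24} - \frac{14}{5} e_{45} + \frac{2}{3} e_{125} + \frac{1}{9} e_{235} - \frac{28}{5} e_{345} + \frac{4}{15} e_{1245} + \frac{8}{15} e_{12345}
step 2: \frac{4}{15} e_{34} + \frac{4}{5} e_{134} - \frac{32}{75} e_{345} - \frac{32}{25} e_{1345} - \frac{1}{3} e_{12345}
step 3: \frac{12}{25} - \frac{4}{25} e_{1} + \frac{96}{125} e_{5} - \frac{32}{125} e_{15} - \frac{8}{15} e_{23} - \frac{1}{5} e_{25} - \frac{2}{9} e_{35} + \frac{8}{45} e_{123} - \frac{64}{75} e_{235} + \frac{64}{225} e_{1235}
step 4: \frac{16}{125} + \frac{48}{125} e_{1} + \frac{18}{25} e_{2} - \frac{4}{5} e_{3} - \frac{11}{50} e_{5} - \frac{7}{50} e_{12} + \frac{17}{45} e_{13} + \frac{6}{25} e_{15} - \frac{32}{225} e_{23} - \frac{144}{125} e_{25} + \frac{32}{25} e_{35} - \frac{32}{75} e_{123} + \frac{48}{125} e_{125} - \frac{32}{75} e_{135} - \frac{19}{45} e_{235} - \frac{4}{15} e_{1235}
Answer: \frac{16}{125} + \frac{48}{125} e_{1} + \frac{18}{25} e_{2} - \frac{4}{5} e_{3} - \frac{11}{50} e_{5} - \frac{7}{50} e_{12} + \frac{17}{45} e_{13} + \frac{6}{25} e_{15} - \frac{32}{225} e_{23} - \frac{144}{125} e_{25} + \frac{32}{25} e_{35} - \frac{32}{75} e_{123} + \frac{48}{125} e_{125} - \frac{32}{75} e_{135} - \frac{19}{45} e_{235} - \frac{4}{15} e_{1235}


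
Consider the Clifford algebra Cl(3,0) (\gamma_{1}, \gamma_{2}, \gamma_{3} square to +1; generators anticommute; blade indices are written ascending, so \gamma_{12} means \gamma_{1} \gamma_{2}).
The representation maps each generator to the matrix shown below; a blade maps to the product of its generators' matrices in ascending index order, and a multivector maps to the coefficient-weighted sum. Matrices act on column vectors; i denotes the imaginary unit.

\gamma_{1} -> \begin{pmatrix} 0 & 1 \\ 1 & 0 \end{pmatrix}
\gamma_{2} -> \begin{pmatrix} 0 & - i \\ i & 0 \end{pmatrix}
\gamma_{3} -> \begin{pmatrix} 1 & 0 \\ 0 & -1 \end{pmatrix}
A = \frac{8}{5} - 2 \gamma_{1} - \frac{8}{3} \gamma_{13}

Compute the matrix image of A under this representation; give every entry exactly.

Bivector images (products of the table entries): rho(\gamma_{13}) = rho(\gamma_{1})rho(\gamma_{3}) = \begin{pmatrix} 0 & -1 \\ 1 & 0 \end{pmatrix}.
M = (\frac{8}{5})*1 + (-2)*rho(\gamma_{1}) + (-\frac{8}{3})*rho(\gamma_{13}), summed entrywise (1 is the identity matrix):
Answer: \begin{pmatrix} \frac{8}{5} & \frac{2}{3} \\ - \frac{14}{3} & \frac{8}{5} \end{pmatrix}


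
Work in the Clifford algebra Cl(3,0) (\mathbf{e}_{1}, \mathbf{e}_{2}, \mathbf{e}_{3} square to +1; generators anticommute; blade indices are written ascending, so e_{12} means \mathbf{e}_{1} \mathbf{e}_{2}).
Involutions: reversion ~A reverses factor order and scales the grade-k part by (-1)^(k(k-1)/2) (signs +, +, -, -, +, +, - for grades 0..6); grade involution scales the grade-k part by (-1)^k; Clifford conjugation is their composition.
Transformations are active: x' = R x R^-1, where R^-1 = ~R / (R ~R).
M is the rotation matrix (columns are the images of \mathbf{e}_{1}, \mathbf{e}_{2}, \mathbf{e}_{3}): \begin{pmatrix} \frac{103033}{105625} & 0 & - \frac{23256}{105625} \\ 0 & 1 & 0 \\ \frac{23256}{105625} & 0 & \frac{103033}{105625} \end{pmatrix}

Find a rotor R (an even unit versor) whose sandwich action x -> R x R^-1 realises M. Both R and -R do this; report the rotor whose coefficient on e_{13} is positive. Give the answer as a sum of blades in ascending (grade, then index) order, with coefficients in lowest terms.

Method: write R = a + b12*e_{12} + b13*e_{13} + b23*e_{23} with a^2 + b12^2 + b13^2 + b23^2 = 1 (so R^-1 = ~R). Expanding the columns R e_j ~R gives tr M = 4a^2 - 1 and, from the antisymmetric part, M21 - M12 = -4a*b12, M13 - M31 = 4a*b13, M32 - M23 = -4a*b23.
Here tr M = \frac{311691}{105625}, so a^2 = (1 + tr M)/4 = \frac{104329}{105625} and a = ±\frac{323}{325}. Taking a = \frac{323}{325}: M21 - M12 = 0, M13 - M31 = -\frac{46512}{105625}, M32 - M23 = 0, giving b12 = 0, b13 = -\frac{36}{325}, b23 = 0, i.e. R = \frac{323}{325} - \frac{36}{325} e_{13}.
Its e_{13} coefficient is negative, so report the other preimage -R.
Answer: -\frac{323}{325} + \frac{36}{325} e_{13}. Why the constraint matters: R and -R act identically through the sandwich — M has trace \frac{311691}{105625} either way — so only the sign condition on e_{13} picks one of the two preimages.


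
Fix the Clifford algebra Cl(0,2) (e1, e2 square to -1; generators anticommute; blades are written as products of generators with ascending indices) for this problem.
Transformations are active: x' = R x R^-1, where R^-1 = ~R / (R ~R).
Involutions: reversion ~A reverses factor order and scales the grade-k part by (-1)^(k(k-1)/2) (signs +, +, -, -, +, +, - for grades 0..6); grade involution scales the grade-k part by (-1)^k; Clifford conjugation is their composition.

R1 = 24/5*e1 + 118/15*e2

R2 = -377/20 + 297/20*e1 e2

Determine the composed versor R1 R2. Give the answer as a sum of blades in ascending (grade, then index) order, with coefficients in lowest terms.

Distribute over the terms of R1 (each basis-blade product reordered to ascending indices, repeated generators contracted through their squares):
(24/5*e1) R2 = -2262/25*e1 - 1782/25*e2
(118/15*e2) R2 = 5841/50*e1 - 22243/150*e2
Summing the partial products and collecting blades:
Answer: 1317/50*e1 - 6587/30*e2


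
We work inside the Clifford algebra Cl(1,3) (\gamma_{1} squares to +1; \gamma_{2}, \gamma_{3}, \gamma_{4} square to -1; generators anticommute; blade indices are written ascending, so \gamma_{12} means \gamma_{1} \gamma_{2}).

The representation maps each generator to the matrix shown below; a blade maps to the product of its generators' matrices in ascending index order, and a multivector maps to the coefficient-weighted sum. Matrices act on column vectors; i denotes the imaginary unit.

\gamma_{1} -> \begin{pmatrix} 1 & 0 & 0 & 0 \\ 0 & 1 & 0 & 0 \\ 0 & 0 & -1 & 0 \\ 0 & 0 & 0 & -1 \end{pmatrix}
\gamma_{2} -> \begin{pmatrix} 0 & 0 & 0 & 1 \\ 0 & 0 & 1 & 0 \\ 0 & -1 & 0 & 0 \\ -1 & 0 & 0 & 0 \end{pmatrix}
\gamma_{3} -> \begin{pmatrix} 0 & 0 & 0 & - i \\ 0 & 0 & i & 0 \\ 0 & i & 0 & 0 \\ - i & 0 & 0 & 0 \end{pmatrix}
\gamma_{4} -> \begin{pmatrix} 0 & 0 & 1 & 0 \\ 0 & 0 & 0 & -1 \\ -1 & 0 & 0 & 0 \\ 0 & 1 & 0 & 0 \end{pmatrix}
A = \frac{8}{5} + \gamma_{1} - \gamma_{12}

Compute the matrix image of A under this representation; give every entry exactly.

Bivector images (products of the table entries): rho(\gamma_{12}) = rho(\gamma_{1})rho(\gamma_{2}) = \begin{pmatrix} 0 & 0 & 0 & 1 \\ 0 & 0 & 1 & 0 \\ 0 & 1 & 0 & 0 \\ 1 & 0 & 0 & 0 \end{pmatrix}.
M = (\frac{8}{5})*1 + (1)*rho(\gamma_{1}) + (-1)*rho(\gamma_{12}), summed entrywise (1 is the identity matrix):
Answer: \begin{pmatrix} \frac{13}{5} & 0 & 0 & -1 \\ 0 & \frac{13}{5} & -1 & 0 \\ 0 & -1 & \frac{3}{5} & 0 \\ -1 & 0 & 0 & \frac{3}{5} \end{pmatrix}


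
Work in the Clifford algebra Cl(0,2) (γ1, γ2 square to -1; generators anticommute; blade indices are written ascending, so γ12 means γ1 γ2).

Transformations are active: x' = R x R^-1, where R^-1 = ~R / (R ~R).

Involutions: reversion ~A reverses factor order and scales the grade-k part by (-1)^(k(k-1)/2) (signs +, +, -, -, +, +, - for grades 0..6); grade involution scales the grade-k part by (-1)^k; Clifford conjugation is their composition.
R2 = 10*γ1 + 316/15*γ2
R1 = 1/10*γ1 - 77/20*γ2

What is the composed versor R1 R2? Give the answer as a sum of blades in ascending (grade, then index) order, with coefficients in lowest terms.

Distribute over the terms of R1 (each basis-blade product reordered to ascending indices, repeated generators contracted through their squares):
(1/10*γ1) R2 = -1 + 158/75*γ12
(-77/20*γ2) R2 = 6083/75 + 77/2*γ12
Summing the partial products and collecting blades:
Answer: 6008/75 + 6091/150*γ12


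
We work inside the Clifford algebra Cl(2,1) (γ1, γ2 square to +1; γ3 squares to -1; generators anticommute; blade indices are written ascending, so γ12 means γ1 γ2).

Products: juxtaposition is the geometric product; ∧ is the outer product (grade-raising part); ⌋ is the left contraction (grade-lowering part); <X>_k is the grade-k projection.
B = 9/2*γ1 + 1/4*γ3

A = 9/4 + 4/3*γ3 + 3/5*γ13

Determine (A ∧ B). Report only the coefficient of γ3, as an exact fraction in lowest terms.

step 1: 81/8*γ1 + 9/16*γ3 - 6*γ13
Answer: 9/16


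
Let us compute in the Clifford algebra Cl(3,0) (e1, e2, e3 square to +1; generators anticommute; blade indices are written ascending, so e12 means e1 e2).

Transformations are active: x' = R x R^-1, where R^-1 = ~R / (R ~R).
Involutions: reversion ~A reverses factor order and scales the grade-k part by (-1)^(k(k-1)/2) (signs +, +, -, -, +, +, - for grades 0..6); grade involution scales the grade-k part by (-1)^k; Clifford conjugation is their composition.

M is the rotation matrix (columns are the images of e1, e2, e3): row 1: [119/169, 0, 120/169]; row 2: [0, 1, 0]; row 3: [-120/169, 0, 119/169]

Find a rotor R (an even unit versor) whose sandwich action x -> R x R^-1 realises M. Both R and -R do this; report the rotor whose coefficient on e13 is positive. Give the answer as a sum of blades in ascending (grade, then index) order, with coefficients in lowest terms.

Method: write R = a + b12*e12 + b13*e13 + b23*e23 with a^2 + b12^2 + b13^2 + b23^2 = 1 (so R^-1 = ~R). Expanding the columns R e_j ~R gives tr M = 4a^2 - 1 and, from the antisymmetric part, M21 - M12 = -4a*b12, M13 - M31 = 4a*b13, M32 - M23 = -4a*b23.
Here tr M = 407/169, so a^2 = (1 + tr M)/4 = 144/169 and a = ±12/13. Taking a = 12/13: M21 - M12 = 0, M13 - M31 = 240/169, M32 - M23 = 0, giving b12 = 0, b13 = 5/13, b23 = 0, i.e. R = 12/13 + 5/13*e13.
Its e13 coefficient is already positive.
Answer: 12/13 + 5/13*e13. Why the constraint matters: R and -R act identically through the sandwich — M has trace 407/169 either way — so only the sign condition on e13 picks one of the two preimages.


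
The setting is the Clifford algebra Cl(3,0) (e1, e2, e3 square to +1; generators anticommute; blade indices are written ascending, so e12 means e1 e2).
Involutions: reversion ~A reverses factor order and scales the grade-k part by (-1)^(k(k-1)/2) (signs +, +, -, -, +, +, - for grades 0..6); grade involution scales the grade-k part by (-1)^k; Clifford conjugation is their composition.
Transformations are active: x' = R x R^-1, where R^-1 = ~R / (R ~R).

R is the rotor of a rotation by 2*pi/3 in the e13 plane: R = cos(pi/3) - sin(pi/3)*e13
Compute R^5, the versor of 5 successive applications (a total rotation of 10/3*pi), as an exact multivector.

The rotor phase is half the rotation angle and phases add under composition, so 5 steps in the e13 plane accumulate phase 5*(pi/3) = 5*pi/3: R^5 = cos(5*pi/3) - sin(5*pi/3)*e13.
cos(5*pi/3) = 1/2 and sin(5*pi/3) = -sqrt(3)/2, so R^5 = 1/2 + sqrt(3)/2*e13. The net rotation is 4/3*pi (after discarding 1 full turn, each of which contributes a factor -1 to the rotor); the rotor keeps the half-angle phase exactly.
Answer: 1/2 + sqrt(3)/2*e13


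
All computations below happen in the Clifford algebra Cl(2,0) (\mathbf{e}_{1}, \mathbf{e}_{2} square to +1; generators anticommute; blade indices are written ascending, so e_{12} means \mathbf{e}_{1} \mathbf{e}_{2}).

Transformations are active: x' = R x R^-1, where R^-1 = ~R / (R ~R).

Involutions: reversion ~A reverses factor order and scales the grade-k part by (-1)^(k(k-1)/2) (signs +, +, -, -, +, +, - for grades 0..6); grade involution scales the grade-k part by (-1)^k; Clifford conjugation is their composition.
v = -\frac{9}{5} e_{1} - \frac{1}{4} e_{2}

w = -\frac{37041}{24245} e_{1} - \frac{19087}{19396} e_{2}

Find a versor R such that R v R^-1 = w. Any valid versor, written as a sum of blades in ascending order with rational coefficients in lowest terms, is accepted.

Construction: equal norms (both \frac{1321}{400}) license R = v + w = -\frac{80682}{24245} e_{1} - \frac{5984}{4849} e_{2} — nothing changes along that direction, while (v - w)/2 changes sign, so v maps onto w.
Answer: -\frac{80682}{24245} e_{1} - \frac{5984}{4849} e_{2}


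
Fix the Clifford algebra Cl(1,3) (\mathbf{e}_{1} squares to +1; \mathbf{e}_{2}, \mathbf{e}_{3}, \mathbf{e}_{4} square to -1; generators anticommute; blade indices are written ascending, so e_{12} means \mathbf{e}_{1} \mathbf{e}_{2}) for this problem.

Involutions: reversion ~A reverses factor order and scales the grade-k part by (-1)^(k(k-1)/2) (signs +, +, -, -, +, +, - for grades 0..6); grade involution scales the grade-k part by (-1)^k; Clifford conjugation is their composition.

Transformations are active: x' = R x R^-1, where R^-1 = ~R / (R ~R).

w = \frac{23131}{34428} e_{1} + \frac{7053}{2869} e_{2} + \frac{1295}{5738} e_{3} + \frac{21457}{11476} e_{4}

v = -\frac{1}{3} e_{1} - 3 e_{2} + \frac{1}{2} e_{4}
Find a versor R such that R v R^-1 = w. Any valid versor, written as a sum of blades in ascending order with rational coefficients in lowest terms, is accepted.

A norm check does it: q(v) = q(w) = -\frac{329}{36}, hence R = v + w = \frac{3885}{11476} e_{1} - \frac{1554}{2869} e_{2} + \frac{1295}{5738} e_{3} + \frac{27195}{11476} e_{4} realises the map — parallel part kept, (v - w)/2 negated, v carried to w.
Answer: \frac{3885}{11476} e_{1} - \frac{1554}{2869} e_{2} + \frac{1295}{5738} e_{3} + \frac{27195}{11476} e_{4}


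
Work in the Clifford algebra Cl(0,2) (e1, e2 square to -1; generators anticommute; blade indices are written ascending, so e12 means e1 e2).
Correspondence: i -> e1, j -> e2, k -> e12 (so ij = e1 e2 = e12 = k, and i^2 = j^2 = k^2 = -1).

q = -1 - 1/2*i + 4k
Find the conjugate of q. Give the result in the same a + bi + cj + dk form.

In blades: q = -1 - 1/2*e1 + 4*e12.
Conjugation here is Clifford conjugation: the scalar is fixed and the grade-1 and grade-2 blades all flip sign, giving -1 + 1/2*e1 - 4*e12; translating back:
Answer: -1 + 1/2*i - 4k


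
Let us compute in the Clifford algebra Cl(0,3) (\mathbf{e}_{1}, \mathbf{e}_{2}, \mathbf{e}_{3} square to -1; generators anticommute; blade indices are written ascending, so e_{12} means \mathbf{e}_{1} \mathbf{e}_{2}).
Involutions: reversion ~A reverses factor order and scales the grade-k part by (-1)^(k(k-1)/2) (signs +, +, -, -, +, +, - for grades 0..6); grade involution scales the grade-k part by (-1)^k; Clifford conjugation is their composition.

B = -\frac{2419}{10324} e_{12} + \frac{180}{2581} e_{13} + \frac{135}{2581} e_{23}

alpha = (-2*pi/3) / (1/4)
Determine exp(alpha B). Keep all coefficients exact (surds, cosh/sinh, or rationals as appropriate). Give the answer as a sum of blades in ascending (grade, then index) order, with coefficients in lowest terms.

B^2 term by term: the squares give (-\frac{2419}{10324})^2*(e_{12})^2 + (\frac{180}{2581})^2*(e_{13})^2 + (\frac{135}{2581})^2*(e_{23})^2 = \frac{5851561}{106584976}*(-1) + \frac{32400}{6661561}*(-1) + \frac{18225}{6661561}*(-1) = -\frac{1}{16} (each basis 2-blade squares to minus the product of its generators' squares); cross terms between blades sharing an index anticommute and cancel. So B^2 = -\frac{1}{16}.
B^2 = -\frac{1}{16} — circular case — the even/odd split gives cos and sin: l = \frac{1}{4}, alpha*l = - \frac{2 \pi}{3}, so exp(alpha B) = cos(- \frac{2 \pi}{3}) + (sin(- \frac{2 \pi}{3})/(\frac{1}{4}))*B = - \frac{1}{2} + (- 2 \sqrt{3})*B.
Answer: - \frac{1}{2} + \frac{2419 \sqrt{3}}{5162} e_{12} - \frac{360 \sqrt{3}}{2581} e_{13} - \frac{270 \sqrt{3}}{2581} e_{23}


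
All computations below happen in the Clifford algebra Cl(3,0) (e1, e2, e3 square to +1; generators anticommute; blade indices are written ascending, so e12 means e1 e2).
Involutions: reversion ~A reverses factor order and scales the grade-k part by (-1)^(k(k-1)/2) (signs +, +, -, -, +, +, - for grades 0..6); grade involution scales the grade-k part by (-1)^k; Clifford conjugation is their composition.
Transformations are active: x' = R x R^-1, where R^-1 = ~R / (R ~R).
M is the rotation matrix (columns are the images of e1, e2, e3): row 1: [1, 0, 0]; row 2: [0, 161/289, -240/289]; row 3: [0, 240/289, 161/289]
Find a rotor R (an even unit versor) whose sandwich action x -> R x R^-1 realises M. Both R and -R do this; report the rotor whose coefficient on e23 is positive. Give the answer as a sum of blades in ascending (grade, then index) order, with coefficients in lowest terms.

Method: write R = a + b12*e12 + b13*e13 + b23*e23 with a^2 + b12^2 + b13^2 + b23^2 = 1 (so R^-1 = ~R). Expanding the columns R e_j ~R gives tr M = 4a^2 - 1 and, from the antisymmetric part, M21 - M12 = -4a*b12, M13 - M31 = 4a*b13, M32 - M23 = -4a*b23.
Here tr M = 611/289, so a^2 = (1 + tr M)/4 = 225/289 and a = ±15/17. Taking a = 15/17: M21 - M12 = 0, M13 - M31 = 0, M32 - M23 = 480/289, giving b12 = 0, b13 = 0, b23 = -8/17, i.e. R = 15/17 - 8/17*e23.
Its e23 coefficient is negative, so report the other preimage -R.
Answer: -15/17 + 8/17*e23. Uniqueness: Spin(3) -> SO(3) maps R and -R to the same rotation of trace 611/289; fixing the sign of the e23 coefficient removes the ambiguity.


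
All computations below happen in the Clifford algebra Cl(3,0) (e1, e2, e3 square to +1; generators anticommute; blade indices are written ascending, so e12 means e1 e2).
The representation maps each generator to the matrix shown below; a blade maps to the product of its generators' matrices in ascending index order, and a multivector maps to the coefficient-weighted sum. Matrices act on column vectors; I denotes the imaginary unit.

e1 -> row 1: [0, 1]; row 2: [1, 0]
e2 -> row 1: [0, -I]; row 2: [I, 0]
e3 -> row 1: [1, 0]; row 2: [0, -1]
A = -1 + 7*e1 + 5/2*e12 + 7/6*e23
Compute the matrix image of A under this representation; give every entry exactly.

Bivector images (products of the table entries): rho(e12) = rho(e1)rho(e2) = row 1: [I, 0]; row 2: [0, -I]; rho(e23) = rho(e2)rho(e3) = row 1: [0, I]; row 2: [I, 0].
M = (-1)*1 + (7)*rho(e1) + (5/2)*rho(e12) + (7/6)*rho(e23), summed entrywise (1 is the identity matrix):
Answer: row 1: [-1 + 5*I/2, 7 + 7*I/6]; row 2: [7 + 7*I/6, -1 - 5*I/2]


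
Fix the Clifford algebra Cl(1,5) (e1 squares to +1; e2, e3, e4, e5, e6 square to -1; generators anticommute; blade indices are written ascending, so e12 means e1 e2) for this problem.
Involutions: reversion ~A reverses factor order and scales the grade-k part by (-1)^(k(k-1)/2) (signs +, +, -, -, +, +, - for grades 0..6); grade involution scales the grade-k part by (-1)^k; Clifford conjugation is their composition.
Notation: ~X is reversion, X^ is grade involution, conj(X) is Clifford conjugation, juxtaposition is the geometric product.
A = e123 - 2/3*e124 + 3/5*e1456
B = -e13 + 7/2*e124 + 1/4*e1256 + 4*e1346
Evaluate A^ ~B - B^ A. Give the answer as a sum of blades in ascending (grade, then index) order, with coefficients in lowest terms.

first term: 7/3 + e2 - 3/20*e24 + 7/2*e34 + 12/5*e35 - 2/3*e234 + 8/3*e236 + 4*e246 + 21/10*e256 - 1/4*e356 + 1/6*e456 + 3/5*e3456
second term: -7/3 + e2 + 3/20*e24 + 7/2*e34 - 12/5*e35 + 2/3*e234 - 8/3*e236 - 4*e246 + 21/10*e256 + 1/4*e356 - 1/6*e456 + 3/5*e3456
Answer: 14/3 - 3/10*e24 + 24/5*e35 - 4/3*e234 + 16/3*e236 + 8*e246 - 1/2*e356 + 1/3*e456


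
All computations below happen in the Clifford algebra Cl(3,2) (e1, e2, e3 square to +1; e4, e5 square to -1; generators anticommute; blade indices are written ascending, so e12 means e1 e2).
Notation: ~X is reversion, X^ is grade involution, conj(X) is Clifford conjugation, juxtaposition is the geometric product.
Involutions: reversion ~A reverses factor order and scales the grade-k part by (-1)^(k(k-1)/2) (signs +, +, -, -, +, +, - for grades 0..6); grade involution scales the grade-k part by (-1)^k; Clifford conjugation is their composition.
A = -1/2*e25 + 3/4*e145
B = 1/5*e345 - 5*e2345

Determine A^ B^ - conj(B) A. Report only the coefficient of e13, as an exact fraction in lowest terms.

first term: -3/20*e13 + 5/2*e34 - 15/4*e123 - 1/10*e234
second term: 3/20*e13 + 5/2*e34 + 15/4*e123 - 1/10*e234
Answer: -3/10


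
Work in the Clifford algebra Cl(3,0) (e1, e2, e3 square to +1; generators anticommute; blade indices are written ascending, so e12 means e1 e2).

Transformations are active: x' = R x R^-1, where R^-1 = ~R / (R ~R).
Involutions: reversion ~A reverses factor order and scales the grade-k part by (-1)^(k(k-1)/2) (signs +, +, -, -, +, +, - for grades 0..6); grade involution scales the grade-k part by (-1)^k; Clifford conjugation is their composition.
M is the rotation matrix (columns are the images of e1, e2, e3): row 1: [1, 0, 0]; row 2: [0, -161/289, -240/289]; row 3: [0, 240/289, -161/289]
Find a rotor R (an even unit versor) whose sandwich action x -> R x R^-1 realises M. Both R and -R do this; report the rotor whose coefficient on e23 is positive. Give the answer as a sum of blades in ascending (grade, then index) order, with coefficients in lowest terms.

Method: write R = a + b12*e12 + b13*e13 + b23*e23 with a^2 + b12^2 + b13^2 + b23^2 = 1 (so R^-1 = ~R). Expanding the columns R e_j ~R gives tr M = 4a^2 - 1 and, from the antisymmetric part, M21 - M12 = -4a*b12, M13 - M31 = 4a*b13, M32 - M23 = -4a*b23.
Here tr M = -33/289, so a^2 = (1 + tr M)/4 = 64/289 and a = ±8/17. Taking a = 8/17: M21 - M12 = 0, M13 - M31 = 0, M32 - M23 = 480/289, giving b12 = 0, b13 = 0, b23 = -15/17, i.e. R = 8/17 - 15/17*e23.
Its e23 coefficient is negative, so report the other preimage -R.
Answer: -8/17 + 15/17*e23. Key observation: the double cover Spin(3) -> SO(3) sends R and -R to the same matrix (trace -33/289 here), so the stated sign of the e23 coefficient is what selects one sheet.


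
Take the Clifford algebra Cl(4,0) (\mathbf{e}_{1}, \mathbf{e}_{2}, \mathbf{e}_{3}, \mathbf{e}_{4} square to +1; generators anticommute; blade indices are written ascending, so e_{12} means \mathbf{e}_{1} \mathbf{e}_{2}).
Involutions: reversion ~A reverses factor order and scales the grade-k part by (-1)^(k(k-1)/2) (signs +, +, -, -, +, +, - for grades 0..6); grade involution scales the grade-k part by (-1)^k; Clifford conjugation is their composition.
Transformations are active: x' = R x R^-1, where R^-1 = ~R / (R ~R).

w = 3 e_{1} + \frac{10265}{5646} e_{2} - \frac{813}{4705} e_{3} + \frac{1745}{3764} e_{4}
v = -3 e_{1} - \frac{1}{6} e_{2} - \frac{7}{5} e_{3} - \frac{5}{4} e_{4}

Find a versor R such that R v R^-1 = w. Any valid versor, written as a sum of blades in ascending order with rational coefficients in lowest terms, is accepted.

A norm check does it: q(v) = q(w) = \frac{45181}{3600}, hence R = v + w = \frac{1554}{941} e_{2} - \frac{1480}{941} e_{3} - \frac{740}{941} e_{4} realises the map — parallel part kept, (v - w)/2 negated, v carried to w.
Answer: \frac{1554}{941} e_{2} - \frac{1480}{941} e_{3} - \frac{740}{941} e_{4}


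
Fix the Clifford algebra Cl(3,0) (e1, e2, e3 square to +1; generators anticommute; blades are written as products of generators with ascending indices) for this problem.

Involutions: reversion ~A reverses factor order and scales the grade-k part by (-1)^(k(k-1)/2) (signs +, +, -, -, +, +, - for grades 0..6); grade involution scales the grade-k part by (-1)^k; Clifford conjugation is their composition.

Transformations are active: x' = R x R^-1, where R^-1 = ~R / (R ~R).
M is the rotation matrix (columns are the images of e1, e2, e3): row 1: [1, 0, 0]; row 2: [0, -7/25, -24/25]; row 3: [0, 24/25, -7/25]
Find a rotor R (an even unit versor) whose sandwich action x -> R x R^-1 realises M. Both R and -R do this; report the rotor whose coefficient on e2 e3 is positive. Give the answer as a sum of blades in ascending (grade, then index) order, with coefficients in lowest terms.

Method: write R = a + b12*e1 e2 + b13*e1 e3 + b23*e2 e3 with a^2 + b12^2 + b13^2 + b23^2 = 1 (so R^-1 = ~R). Expanding the columns R e_j ~R gives tr M = 4a^2 - 1 and, from the antisymmetric part, M21 - M12 = -4a*b12, M13 - M31 = 4a*b13, M32 - M23 = -4a*b23.
Here tr M = 11/25, so a^2 = (1 + tr M)/4 = 9/25 and a = ±3/5. Taking a = 3/5: M21 - M12 = 0, M13 - M31 = 0, M32 - M23 = 48/25, giving b12 = 0, b13 = 0, b23 = -4/5, i.e. R = 3/5 - 4/5*e2 e3.
Its e2 e3 coefficient is negative, so report the other preimage -R.
Answer: -3/5 + 4/5*e2 e3. Sheet selection: the two-to-one cover makes ±R indistinguishable at the matrix level (trace 11/25), so uniqueness comes from the required sign on e2 e3.


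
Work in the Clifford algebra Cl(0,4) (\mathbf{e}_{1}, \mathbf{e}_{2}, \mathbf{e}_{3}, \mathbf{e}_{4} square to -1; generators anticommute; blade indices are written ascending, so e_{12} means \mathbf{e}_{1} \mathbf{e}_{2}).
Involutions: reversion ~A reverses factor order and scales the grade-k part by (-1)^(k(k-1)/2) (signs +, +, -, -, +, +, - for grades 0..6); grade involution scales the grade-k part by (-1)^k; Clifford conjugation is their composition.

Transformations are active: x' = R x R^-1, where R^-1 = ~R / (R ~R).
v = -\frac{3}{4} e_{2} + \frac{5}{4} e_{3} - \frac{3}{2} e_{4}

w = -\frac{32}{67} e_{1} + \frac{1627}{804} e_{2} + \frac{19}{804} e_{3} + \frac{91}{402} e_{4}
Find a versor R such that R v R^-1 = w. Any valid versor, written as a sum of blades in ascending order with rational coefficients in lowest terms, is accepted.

Why this works: both vectors square to -\frac{35}{8}, so q(v) = q(w) and R = v + w = -\frac{32}{67} e_{1} + \frac{256}{201} e_{2} + \frac{256}{201} e_{3} - \frac{256}{201} e_{4} carries v to w — its own direction survives, the complement (v - w)/2 flips.
Answer: -\frac{32}{67} e_{1} + \frac{256}{201} e_{2} + \frac{256}{201} e_{3} - \frac{256}{201} e_{4}


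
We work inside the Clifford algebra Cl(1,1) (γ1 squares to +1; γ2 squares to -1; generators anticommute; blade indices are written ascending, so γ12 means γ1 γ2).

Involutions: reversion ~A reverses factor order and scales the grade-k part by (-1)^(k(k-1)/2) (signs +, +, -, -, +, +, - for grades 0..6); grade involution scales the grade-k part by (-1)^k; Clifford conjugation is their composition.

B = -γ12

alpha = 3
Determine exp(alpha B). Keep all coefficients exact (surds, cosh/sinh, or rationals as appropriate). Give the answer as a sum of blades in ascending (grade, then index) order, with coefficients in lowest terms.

B^2 = (-1)^2*(γ12)^2 = 1*(+1) = 1 (a basis 2-blade squares to minus the product of its generators' squares).
B^2 = 1 — the series telescopes hyperbolically here: l = 1, alpha*l = 3, so exp(alpha B) = cosh(3) + (sinh(3)/1)*B = cosh(3) + (sinh(3))*B.
Answer: cosh(3) - sinh(3)*γ12


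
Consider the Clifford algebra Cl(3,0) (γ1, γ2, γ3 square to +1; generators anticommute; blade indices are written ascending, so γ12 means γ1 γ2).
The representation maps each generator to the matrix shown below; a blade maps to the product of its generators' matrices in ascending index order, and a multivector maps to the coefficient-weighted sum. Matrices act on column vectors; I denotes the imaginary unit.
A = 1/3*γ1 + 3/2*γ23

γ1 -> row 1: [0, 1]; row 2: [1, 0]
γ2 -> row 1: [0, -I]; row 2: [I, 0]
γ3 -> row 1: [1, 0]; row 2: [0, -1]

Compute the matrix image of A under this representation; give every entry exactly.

Bivector images (products of the table entries): rho(γ23) = rho(γ2)rho(γ3) = row 1: [0, I]; row 2: [I, 0].
M = (1/3)*rho(γ1) + (3/2)*rho(γ23), summed entrywise:
Answer: row 1: [0, 1/3 + 3*I/2]; row 2: [1/3 + 3*I/2, 0]
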